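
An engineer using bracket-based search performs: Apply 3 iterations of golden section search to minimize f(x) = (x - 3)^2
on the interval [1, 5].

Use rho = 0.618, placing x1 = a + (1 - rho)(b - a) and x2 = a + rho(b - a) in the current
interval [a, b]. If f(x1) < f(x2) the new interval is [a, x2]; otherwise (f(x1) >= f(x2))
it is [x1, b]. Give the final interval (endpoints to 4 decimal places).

Golden section search for min of f(x) = (x - 3)^2 on [1, 5].
Each step: x1 = a + (1 - rho)(b - a), x2 = a + rho(b - a); if f(x1) < f(x2) keep [a, x2], otherwise keep [x1, b].
Step 1: [1.0000, 5.0000], x1=2.5280 (f=0.2228), x2=3.4720 (f=0.2228); f(x1) = f(x2) (tie, not '<') => keep [2.5280, 5.0000]
Step 2: [2.5280, 5.0000], x1=3.4723 (f=0.2231), x2=4.0557 (f=1.1145); f(x1) < f(x2) => keep [2.5280, 4.0557]
Step 3: [2.5280, 4.0557], x1=3.1116 (f=0.0125), x2=3.4721 (f=0.2229); f(x1) < f(x2) => keep [2.5280, 3.4721]
Final interval: [2.5280, 3.4721]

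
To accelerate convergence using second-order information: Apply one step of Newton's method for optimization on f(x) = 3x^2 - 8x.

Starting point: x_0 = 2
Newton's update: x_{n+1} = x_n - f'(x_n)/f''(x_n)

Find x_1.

f(x) = 3x^2 - 8x
f'(x) = 6x + (-8), f''(x) = 6
Newton step: x_1 = x_0 - f'(x_0)/f''(x_0)
f'(2) = 4
x_1 = 2 - 4/6 = 4/3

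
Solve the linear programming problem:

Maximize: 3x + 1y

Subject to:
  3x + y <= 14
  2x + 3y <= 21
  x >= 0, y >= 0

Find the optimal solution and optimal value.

Feasible vertices: (0, 0), (0, 7), (3, 5), (14/3, 0)
Objective 3x + 1y at each:
  (0, 0): 0
  (0, 7): 7
  (3, 5): 14
  (14/3, 0): 14
Maximum is 14 at (3, 5).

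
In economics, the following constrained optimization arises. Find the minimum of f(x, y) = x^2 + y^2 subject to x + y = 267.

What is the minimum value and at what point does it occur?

Substitute y = 267 - x into f(x,y) = x^2 + y^2:
g(x) = x^2 + (267 - x)^2 = 2x^2 - 534x + 71289
g'(x) = 4x - 534 = 0  =>  x = 267/2
y = 267 - 267/2 = 267/2
Minimum value = (267/2)^2 + (267/2)^2 = 71289/2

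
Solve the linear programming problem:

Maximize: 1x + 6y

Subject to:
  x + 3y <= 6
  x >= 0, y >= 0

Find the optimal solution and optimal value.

The feasible region has vertices at [(0, 0), (6, 0), (0, 2)].
Checking objective 1x + 6y at each vertex:
  (0, 0): 1*0 + 6*0 = 0
  (6, 0): 1*6 + 6*0 = 6
  (0, 2): 1*0 + 6*2 = 12
Maximum is 12 at (0, 2).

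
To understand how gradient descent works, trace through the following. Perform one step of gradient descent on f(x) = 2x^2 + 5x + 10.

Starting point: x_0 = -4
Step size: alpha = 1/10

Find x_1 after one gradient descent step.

f(x) = 2x^2 + 5x + 10
f'(x) = 4x + 5
f'(-4) = 4*-4 + (5) = -11
x_1 = x_0 - alpha * f'(x_0) = -4 - 1/10 * -11 = -29/10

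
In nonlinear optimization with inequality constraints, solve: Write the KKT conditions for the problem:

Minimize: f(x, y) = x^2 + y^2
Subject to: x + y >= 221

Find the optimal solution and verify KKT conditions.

KKT conditions for min x^2 + y^2 s.t. x + y >= 221:
Stationarity: 2x = mu, 2y = mu
So x = y = mu/2.
Complementary slackness: mu*(x + y - 221) = 0
Primal feasibility: x + y >= 221; dual feasibility: mu >= 0
If mu = 0 then x = y = 0, but 0 + 0 < 221 is infeasible, so the constraint is active.
Constraint active: x + y = 2*(mu/2) = 221 => mu = 221
x = y = 221/2, f = 48841/2
Verify: stationarity 2*(221/2) = 221 = mu; primal 221/2 + 221/2 = 221 >= 221; dual mu = 221 >= 0; complementary slackness 221*(221 - 221) = 0. All KKT conditions hold.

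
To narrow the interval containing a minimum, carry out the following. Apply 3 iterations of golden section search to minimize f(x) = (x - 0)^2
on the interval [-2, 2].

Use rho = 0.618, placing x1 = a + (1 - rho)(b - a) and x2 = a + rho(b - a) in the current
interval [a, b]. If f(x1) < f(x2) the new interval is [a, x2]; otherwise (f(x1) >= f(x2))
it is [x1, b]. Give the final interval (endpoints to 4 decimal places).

Golden section search for min of f(x) = (x - 0)^2 on [-2, 2].
Each step: x1 = a + (1 - rho)(b - a), x2 = a + rho(b - a); if f(x1) < f(x2) keep [a, x2], otherwise keep [x1, b].
Step 1: [-2.0000, 2.0000], x1=-0.4720 (f=0.2228), x2=0.4720 (f=0.2228); f(x1) = f(x2) (tie, not '<') => keep [-0.4720, 2.0000]
Step 2: [-0.4720, 2.0000], x1=0.4723 (f=0.2231), x2=1.0557 (f=1.1145); f(x1) < f(x2) => keep [-0.4720, 1.0557]
Step 3: [-0.4720, 1.0557], x1=0.1116 (f=0.0125), x2=0.4721 (f=0.2229); f(x1) < f(x2) => keep [-0.4720, 0.4721]
Final interval: [-0.4720, 0.4721]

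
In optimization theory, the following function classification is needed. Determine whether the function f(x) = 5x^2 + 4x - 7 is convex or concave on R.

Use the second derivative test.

f(x) = 5x^2 + 4x - 7
f'(x) = 10x + 4
f''(x) = 10
Since f''(x) = 10 > 0 for all x, f is convex on R.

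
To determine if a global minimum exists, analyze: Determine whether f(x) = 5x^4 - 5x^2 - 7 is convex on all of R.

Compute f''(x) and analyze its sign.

f(x) = 5x^4 - 5x^2 - 7
f'(x) = 20x^3 + -10x
f''(x) = 60x^2 + -10
f''(0) = -10 < 0, so not convex near x = 0
Therefore, f is not globally convex on R.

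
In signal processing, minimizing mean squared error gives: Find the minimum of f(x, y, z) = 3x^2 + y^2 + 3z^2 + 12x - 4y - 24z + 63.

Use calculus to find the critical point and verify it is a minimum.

f(x,y,z) = 3x^2 + y^2 + 3z^2 + 12x - 4y - 24z + 63
df/dx = 6x + (12) = 0 => x = -2
df/dy = 2y + (-4) = 0 => y = 2
df/dz = 6z + (-24) = 0 => z = 4
f(-2,2,4) = 3*(-2)^2 + 1*(2)^2 + 3*(4)^2 + 12*(-2) + -4*(2) + -24*(4) + 63 = -1
Hessian is diagonal with entries 6, 2, 6 > 0, confirmed minimum.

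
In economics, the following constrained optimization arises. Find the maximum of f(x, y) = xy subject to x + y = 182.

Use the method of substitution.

Substitute y = 182 - x into f(x,y) = xy:
g(x) = x(182 - x) = 182x - x^2
g'(x) = 182 - 2x = 0  =>  x = 91
y = 182 - 91 = 91
Maximum value = 91 * 91 = 8281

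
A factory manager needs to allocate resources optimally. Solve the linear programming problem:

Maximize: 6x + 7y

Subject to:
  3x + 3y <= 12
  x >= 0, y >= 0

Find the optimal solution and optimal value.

The feasible region has vertices at [(0, 0), (4, 0), (0, 4)].
Checking objective 6x + 7y at each vertex:
  (0, 0): 6*0 + 7*0 = 0
  (4, 0): 6*4 + 7*0 = 24
  (0, 4): 6*0 + 7*4 = 28
Maximum is 28 at (0, 4).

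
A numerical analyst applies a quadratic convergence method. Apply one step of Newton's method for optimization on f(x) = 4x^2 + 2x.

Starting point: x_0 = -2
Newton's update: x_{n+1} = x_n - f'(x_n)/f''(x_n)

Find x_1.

f(x) = 4x^2 + 2x
f'(x) = 8x + (2), f''(x) = 8
Newton step: x_1 = x_0 - f'(x_0)/f''(x_0)
f'(-2) = -14
x_1 = -2 - -14/8 = -1/4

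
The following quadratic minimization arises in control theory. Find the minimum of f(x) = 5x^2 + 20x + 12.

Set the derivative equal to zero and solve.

f(x) = 5x^2 + 20x + 12
f'(x) = 10x + (20) = 0
x = -20/10 = -2
f(-2) = -8
Since f''(x) = 10 > 0, this is a minimum.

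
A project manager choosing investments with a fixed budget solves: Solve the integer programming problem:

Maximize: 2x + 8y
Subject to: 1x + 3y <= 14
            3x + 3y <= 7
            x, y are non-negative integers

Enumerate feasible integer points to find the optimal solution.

Constraint 1: 1x + 3y <= 14
Constraint 2: 3x + 3y <= 7
Feasible x range (need y >= 0): 0 <= x <= min(14/1, 7/3) => x in {0, ..., 2}.
Enumerate feasible integer points row by row (the coefficient of y is 8 > 0, so for each x the largest feasible y gives the best value):
  x = 0: y <= min((14 - 1*0)/3, (7 - 3*0)/3) => y in {0, ..., 2}; best 2*0 + 8*2 = 16
  x = 1: y <= min((14 - 1*1)/3, (7 - 3*1)/3) => y in {0, ..., 1}; best 2*1 + 8*1 = 10
  x = 2: y <= min((14 - 1*2)/3, (7 - 3*2)/3) => y in {0}; best 2*2 + 8*0 = 4
The maximum 2x + 8y = 16 is achieved at x = 0, y = 2.
Check: 1*0 + 3*2 = 6 <= 14 and 3*0 + 3*2 = 6 <= 7.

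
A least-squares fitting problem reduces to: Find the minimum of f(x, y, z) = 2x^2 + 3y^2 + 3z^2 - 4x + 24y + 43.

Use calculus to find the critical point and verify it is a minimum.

f(x,y,z) = 2x^2 + 3y^2 + 3z^2 - 4x + 24y + 43
df/dx = 4x + (-4) = 0 => x = 1
df/dy = 6y + (24) = 0 => y = -4
df/dz = 6z + (0) = 0 => z = 0
f(1,-4,0) = 2*(1)^2 + 3*(-4)^2 + 3*(0)^2 + -4*(1) + 24*(-4) + 43 = -7
Hessian is diagonal with entries 4, 6, 6 > 0, confirmed minimum.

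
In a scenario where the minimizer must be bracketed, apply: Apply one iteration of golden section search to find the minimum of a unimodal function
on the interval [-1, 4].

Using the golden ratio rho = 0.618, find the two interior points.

Golden section search on [-1, 4].
Golden ratio rho = 0.618 (approx).
Interior points:
  x_1 = -1 + (1-0.618)*5 = 0.9100
  x_2 = -1 + 0.618*5 = 2.0900
Compare f(x_1) and f(x_2) to determine which subinterval to keep.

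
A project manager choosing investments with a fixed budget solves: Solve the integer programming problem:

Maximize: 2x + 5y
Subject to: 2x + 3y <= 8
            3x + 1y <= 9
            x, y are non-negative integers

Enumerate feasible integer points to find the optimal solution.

Constraint 1: 2x + 3y <= 8
Constraint 2: 3x + 1y <= 9
Feasible x range (need y >= 0): 0 <= x <= min(8/2, 9/3) => x in {0, ..., 3}.
Enumerate feasible integer points row by row (the coefficient of y is 5 > 0, so for each x the largest feasible y gives the best value):
  x = 0: y <= min((8 - 2*0)/3, (9 - 3*0)/1) => y in {0, ..., 2}; best 2*0 + 5*2 = 10
  x = 1: y <= min((8 - 2*1)/3, (9 - 3*1)/1) => y in {0, ..., 2}; best 2*1 + 5*2 = 12
  x = 2: y <= min((8 - 2*2)/3, (9 - 3*2)/1) => y in {0, ..., 1}; best 2*2 + 5*1 = 9
  x = 3: y <= min((8 - 2*3)/3, (9 - 3*3)/1) => y in {0}; best 2*3 + 5*0 = 6
The maximum 2x + 5y = 12 is achieved at x = 1, y = 2.
Check: 2*1 + 3*2 = 8 <= 8 and 3*1 + 1*2 = 5 <= 9.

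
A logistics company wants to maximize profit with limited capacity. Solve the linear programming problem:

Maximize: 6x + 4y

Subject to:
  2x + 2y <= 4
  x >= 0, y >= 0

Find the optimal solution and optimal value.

The feasible region has vertices at [(0, 0), (2, 0), (0, 2)].
Checking objective 6x + 4y at each vertex:
  (0, 0): 6*0 + 4*0 = 0
  (2, 0): 6*2 + 4*0 = 12
  (0, 2): 6*0 + 4*2 = 8
Maximum is 12 at (2, 0).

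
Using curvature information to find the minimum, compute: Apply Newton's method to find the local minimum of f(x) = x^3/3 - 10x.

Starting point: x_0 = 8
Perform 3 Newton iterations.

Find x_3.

f(x) = x^3/3 - 10x
f'(x) = x^2 - 10, f''(x) = 2x
Newton update: x_{n+1} = x_n - (x_n^2 - 10)/(2*x_n)
Step 1: x_0 = 8, f'=54, f''=16, x_1 = 37/8
Step 2: x_1 = 37/8, f'=729/64, f''=37/4, x_2 = 2009/592
Step 3: x_2 = 2009/592, f'=531441/350464, f''=2009/296, x_3 = 7540721/2378656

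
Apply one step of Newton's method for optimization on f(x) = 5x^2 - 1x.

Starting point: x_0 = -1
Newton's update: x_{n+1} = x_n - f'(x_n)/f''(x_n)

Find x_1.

f(x) = 5x^2 - 1x
f'(x) = 10x + (-1), f''(x) = 10
Newton step: x_1 = x_0 - f'(x_0)/f''(x_0)
f'(-1) = -11
x_1 = -1 - -11/10 = 1/10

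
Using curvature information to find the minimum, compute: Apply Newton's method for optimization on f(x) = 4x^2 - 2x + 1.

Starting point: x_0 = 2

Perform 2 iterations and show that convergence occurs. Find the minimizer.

f(x) = 4x^2 - 2x + 1, f'(x) = 8x + (-2), f''(x) = 8
Step 1: f'(2) = 14, x_1 = 2 - 14/8 = 1/4
Step 2: f'(1/4) = 0, x_2 = 1/4 (converged)
Newton's method converges in 1 step for quadratics.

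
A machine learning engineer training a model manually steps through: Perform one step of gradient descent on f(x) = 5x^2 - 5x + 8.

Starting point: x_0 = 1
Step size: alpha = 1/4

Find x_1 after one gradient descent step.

f(x) = 5x^2 - 5x + 8
f'(x) = 10x - 5
f'(1) = 10*1 + (-5) = 5
x_1 = x_0 - alpha * f'(x_0) = 1 - 1/4 * 5 = -1/4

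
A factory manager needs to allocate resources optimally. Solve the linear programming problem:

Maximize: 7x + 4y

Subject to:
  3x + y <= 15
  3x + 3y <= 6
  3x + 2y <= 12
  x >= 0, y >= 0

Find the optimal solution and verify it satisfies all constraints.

Feasible vertices: (0, 0), (0, 2), (2, 0)
Objective 7x + 4y at each vertex:
  (0, 0): 0
  (0, 2): 8
  (2, 0): 14
Maximum is 14 at (2, 0).
Verify constraints at (x, y) = (2, 0):
  3*2 + 1*0 = 6 <= 15
  3*2 + 3*0 = 6 <= 6 (active)
  3*2 + 2*0 = 6 <= 12
  x = 2 >= 0, y = 0 >= 0. All constraints satisfied.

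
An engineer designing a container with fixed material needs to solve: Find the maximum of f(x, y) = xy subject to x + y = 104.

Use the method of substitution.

Substitute y = 104 - x into f(x,y) = xy:
g(x) = x(104 - x) = 104x - x^2
g'(x) = 104 - 2x = 0  =>  x = 52
y = 104 - 52 = 52
Maximum value = 52 * 52 = 2704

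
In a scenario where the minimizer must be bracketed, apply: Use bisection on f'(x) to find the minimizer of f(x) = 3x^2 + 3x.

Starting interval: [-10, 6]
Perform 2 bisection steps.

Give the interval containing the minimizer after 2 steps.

Finding critical point of f(x) = 3x^2 + 3x using bisection on f'(x) = 6x + 3.
f'(x) = 0 when x = -1/2.
Starting interval: [-10, 6]
Step 1: mid = -2, f'(mid) = -9, new interval = [-2, 6]
Step 2: mid = 2, f'(mid) = 15, new interval = [-2, 2]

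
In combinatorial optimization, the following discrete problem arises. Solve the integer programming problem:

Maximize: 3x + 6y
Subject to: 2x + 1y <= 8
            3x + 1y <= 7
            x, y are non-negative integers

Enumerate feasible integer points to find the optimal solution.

Constraint 1: 2x + 1y <= 8
Constraint 2: 3x + 1y <= 7
Feasible x range (need y >= 0): 0 <= x <= min(8/2, 7/3) => x in {0, ..., 2}.
Enumerate feasible integer points row by row (the coefficient of y is 6 > 0, so for each x the largest feasible y gives the best value):
  x = 0: y <= min((8 - 2*0)/1, (7 - 3*0)/1) => y in {0, ..., 7}; best 3*0 + 6*7 = 42
  x = 1: y <= min((8 - 2*1)/1, (7 - 3*1)/1) => y in {0, ..., 4}; best 3*1 + 6*4 = 27
  x = 2: y <= min((8 - 2*2)/1, (7 - 3*2)/1) => y in {0, ..., 1}; best 3*2 + 6*1 = 12
The maximum 3x + 6y = 42 is achieved at x = 0, y = 7.
Check: 2*0 + 1*7 = 7 <= 8 and 3*0 + 1*7 = 7 <= 7.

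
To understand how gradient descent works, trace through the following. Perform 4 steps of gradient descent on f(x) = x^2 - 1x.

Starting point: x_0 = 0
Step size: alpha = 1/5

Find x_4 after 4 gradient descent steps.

f(x) = x^2 - 1x, f'(x) = 2x + (-1)
Step 1: f'(0) = -1, x_1 = 0 - 1/5 * -1 = 1/5
Step 2: f'(1/5) = -3/5, x_2 = 1/5 - 1/5 * -3/5 = 8/25
Step 3: f'(8/25) = -9/25, x_3 = 8/25 - 1/5 * -9/25 = 49/125
Step 4: f'(49/125) = -27/125, x_4 = 49/125 - 1/5 * -27/125 = 272/625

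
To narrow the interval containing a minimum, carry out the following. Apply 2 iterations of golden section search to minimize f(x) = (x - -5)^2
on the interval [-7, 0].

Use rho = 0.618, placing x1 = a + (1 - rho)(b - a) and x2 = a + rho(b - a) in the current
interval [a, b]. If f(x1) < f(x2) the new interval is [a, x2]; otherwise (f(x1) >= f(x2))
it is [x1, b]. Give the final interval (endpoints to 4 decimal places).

Golden section search for min of f(x) = (x - -5)^2 on [-7, 0].
Each step: x1 = a + (1 - rho)(b - a), x2 = a + rho(b - a); if f(x1) < f(x2) keep [a, x2], otherwise keep [x1, b].
Step 1: [-7.0000, 0.0000], x1=-4.3260 (f=0.4543), x2=-2.6740 (f=5.4103); f(x1) < f(x2) => keep [-7.0000, -2.6740]
Step 2: [-7.0000, -2.6740], x1=-5.3475 (f=0.1207), x2=-4.3265 (f=0.4536); f(x1) < f(x2) => keep [-7.0000, -4.3265]
Final interval: [-7.0000, -4.3265]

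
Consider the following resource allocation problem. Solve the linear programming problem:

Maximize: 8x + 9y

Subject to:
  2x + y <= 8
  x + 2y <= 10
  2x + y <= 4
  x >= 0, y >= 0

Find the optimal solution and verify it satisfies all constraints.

Feasible vertices: (0, 0), (0, 4), (2, 0)
Objective 8x + 9y at each vertex:
  (0, 0): 0
  (0, 4): 36
  (2, 0): 16
Maximum is 36 at (0, 4).
Verify constraints at (x, y) = (0, 4):
  2*0 + 1*4 = 4 <= 8
  1*0 + 2*4 = 8 <= 10
  2*0 + 1*4 = 4 <= 4 (active)
  x = 0 >= 0, y = 4 >= 0. All constraints satisfied.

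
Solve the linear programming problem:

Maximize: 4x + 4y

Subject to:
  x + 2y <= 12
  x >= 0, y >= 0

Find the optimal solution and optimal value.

The feasible region has vertices at [(0, 0), (12, 0), (0, 6)].
Checking objective 4x + 4y at each vertex:
  (0, 0): 4*0 + 4*0 = 0
  (12, 0): 4*12 + 4*0 = 48
  (0, 6): 4*0 + 4*6 = 24
Maximum is 48 at (12, 0).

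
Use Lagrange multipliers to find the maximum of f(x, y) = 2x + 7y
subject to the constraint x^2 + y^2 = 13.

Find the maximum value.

Set up Lagrange conditions: grad f = lambda * grad g
  2 = 2*lambda*x
  7 = 2*lambda*y
From these: x/y = 2/7, so x = 2t, y = 7t for some t.
Substitute into constraint: (2t)^2 + (7t)^2 = 13
  t^2 * 53 = 13
  t = sqrt(13/53)
Maximum = 2*x + 7*y = (2^2 + 7^2)*t = 53 * sqrt(13/53) = sqrt(689)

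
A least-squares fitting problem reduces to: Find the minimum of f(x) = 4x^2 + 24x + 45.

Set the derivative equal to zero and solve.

f(x) = 4x^2 + 24x + 45
f'(x) = 8x + (24) = 0
x = -24/8 = -3
f(-3) = 9
Since f''(x) = 8 > 0, this is a minimum.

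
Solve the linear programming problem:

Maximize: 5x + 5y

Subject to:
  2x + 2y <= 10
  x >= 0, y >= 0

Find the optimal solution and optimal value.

The feasible region has vertices at [(0, 0), (5, 0), (0, 5)].
Checking objective 5x + 5y at each vertex:
  (0, 0): 5*0 + 5*0 = 0
  (5, 0): 5*5 + 5*0 = 25
  (0, 5): 5*0 + 5*5 = 25
Maximum is 25 at (5, 0).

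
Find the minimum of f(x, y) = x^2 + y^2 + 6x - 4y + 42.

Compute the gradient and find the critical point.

f(x,y) = x^2 + y^2 + 6x - 4y + 42
df/dx = 2x + (6) = 0  =>  x = -3
df/dy = 2y + (-4) = 0  =>  y = 2
f(-3, 2) = 1*(-3)^2 + 1*(2)^2 + 6*(-3) + -4*(2) + 42 = 29
Hessian is diagonal with entries 2, 2 > 0, so this is a minimum.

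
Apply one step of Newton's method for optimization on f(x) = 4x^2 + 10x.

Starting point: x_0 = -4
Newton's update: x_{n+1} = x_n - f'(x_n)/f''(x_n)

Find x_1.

f(x) = 4x^2 + 10x
f'(x) = 8x + (10), f''(x) = 8
Newton step: x_1 = x_0 - f'(x_0)/f''(x_0)
f'(-4) = -22
x_1 = -4 - -22/8 = -5/4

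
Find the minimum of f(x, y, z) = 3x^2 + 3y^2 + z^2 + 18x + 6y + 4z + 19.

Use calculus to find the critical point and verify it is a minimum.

f(x,y,z) = 3x^2 + 3y^2 + z^2 + 18x + 6y + 4z + 19
df/dx = 6x + (18) = 0 => x = -3
df/dy = 6y + (6) = 0 => y = -1
df/dz = 2z + (4) = 0 => z = -2
f(-3,-1,-2) = 3*(-3)^2 + 3*(-1)^2 + 1*(-2)^2 + 18*(-3) + 6*(-1) + 4*(-2) + 19 = -15
Hessian is diagonal with entries 6, 6, 2 > 0, confirmed minimum.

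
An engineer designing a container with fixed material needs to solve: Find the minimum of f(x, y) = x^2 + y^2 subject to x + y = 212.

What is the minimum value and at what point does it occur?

Substitute y = 212 - x into f(x,y) = x^2 + y^2:
g(x) = x^2 + (212 - x)^2 = 2x^2 - 424x + 44944
g'(x) = 4x - 424 = 0  =>  x = 106
y = 212 - 106 = 106
Minimum value = 106^2 + 106^2 = 22472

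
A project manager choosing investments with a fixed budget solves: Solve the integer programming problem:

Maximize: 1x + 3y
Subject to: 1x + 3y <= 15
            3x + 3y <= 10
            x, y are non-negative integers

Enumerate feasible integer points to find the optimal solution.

Constraint 1: 1x + 3y <= 15
Constraint 2: 3x + 3y <= 10
Feasible x range (need y >= 0): 0 <= x <= min(15/1, 10/3) => x in {0, ..., 3}.
Enumerate feasible integer points row by row (the coefficient of y is 3 > 0, so for each x the largest feasible y gives the best value):
  x = 0: y <= min((15 - 1*0)/3, (10 - 3*0)/3) => y in {0, ..., 3}; best 1*0 + 3*3 = 9
  x = 1: y <= min((15 - 1*1)/3, (10 - 3*1)/3) => y in {0, ..., 2}; best 1*1 + 3*2 = 7
  x = 2: y <= min((15 - 1*2)/3, (10 - 3*2)/3) => y in {0, ..., 1}; best 1*2 + 3*1 = 5
  x = 3: y <= min((15 - 1*3)/3, (10 - 3*3)/3) => y in {0}; best 1*3 + 3*0 = 3
The maximum 1x + 3y = 9 is achieved at x = 0, y = 3.
Check: 1*0 + 3*3 = 9 <= 15 and 3*0 + 3*3 = 9 <= 10.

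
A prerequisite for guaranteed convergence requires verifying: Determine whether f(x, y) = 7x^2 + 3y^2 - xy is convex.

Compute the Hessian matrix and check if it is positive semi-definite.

f(x,y) = 7x^2 + 3y^2 - xy
Hessian H = [[14, -1], [-1, 6]]
trace(H) = 20, det(H) = 83
Eigenvalues: (20 +/- sqrt(68)) / 2 = 14.12, 5.877
Since both eigenvalues > 0, f is convex.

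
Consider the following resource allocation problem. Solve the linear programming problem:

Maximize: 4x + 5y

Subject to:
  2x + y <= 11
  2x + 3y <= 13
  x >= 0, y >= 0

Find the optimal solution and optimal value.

Feasible vertices: (0, 0), (0, 13/3), (5, 1), (11/2, 0)
Objective 4x + 5y at each:
  (0, 0): 0
  (0, 13/3): 65/3
  (5, 1): 25
  (11/2, 0): 22
Maximum is 25 at (5, 1).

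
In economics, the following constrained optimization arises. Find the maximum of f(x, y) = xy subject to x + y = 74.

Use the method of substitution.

Substitute y = 74 - x into f(x,y) = xy:
g(x) = x(74 - x) = 74x - x^2
g'(x) = 74 - 2x = 0  =>  x = 37
y = 74 - 37 = 37
Maximum value = 37 * 37 = 1369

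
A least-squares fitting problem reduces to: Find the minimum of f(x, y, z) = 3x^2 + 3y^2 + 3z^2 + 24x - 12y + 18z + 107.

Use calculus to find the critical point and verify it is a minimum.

f(x,y,z) = 3x^2 + 3y^2 + 3z^2 + 24x - 12y + 18z + 107
df/dx = 6x + (24) = 0 => x = -4
df/dy = 6y + (-12) = 0 => y = 2
df/dz = 6z + (18) = 0 => z = -3
f(-4,2,-3) = 3*(-4)^2 + 3*(2)^2 + 3*(-3)^2 + 24*(-4) + -12*(2) + 18*(-3) + 107 = 20
Hessian is diagonal with entries 6, 6, 6 > 0, confirmed minimum.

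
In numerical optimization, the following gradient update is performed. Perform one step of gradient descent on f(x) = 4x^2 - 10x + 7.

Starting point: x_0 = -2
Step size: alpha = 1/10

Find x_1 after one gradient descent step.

f(x) = 4x^2 - 10x + 7
f'(x) = 8x - 10
f'(-2) = 8*-2 + (-10) = -26
x_1 = x_0 - alpha * f'(x_0) = -2 - 1/10 * -26 = 3/5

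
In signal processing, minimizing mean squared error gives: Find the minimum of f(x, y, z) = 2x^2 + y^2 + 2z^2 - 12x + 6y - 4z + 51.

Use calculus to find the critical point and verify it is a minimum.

f(x,y,z) = 2x^2 + y^2 + 2z^2 - 12x + 6y - 4z + 51
df/dx = 4x + (-12) = 0 => x = 3
df/dy = 2y + (6) = 0 => y = -3
df/dz = 4z + (-4) = 0 => z = 1
f(3,-3,1) = 2*(3)^2 + 1*(-3)^2 + 2*(1)^2 + -12*(3) + 6*(-3) + -4*(1) + 51 = 22
Hessian is diagonal with entries 4, 2, 4 > 0, confirmed minimum.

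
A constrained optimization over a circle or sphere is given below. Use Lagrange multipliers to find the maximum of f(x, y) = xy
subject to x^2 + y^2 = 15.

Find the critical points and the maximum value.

Lagrange conditions: y = 2*lambda*x and x = 2*lambda*y
If x = 0 then y = 0, violating the constraint, so x, y != 0.
Dividing: y/x = x/y => x^2 = y^2 => y = x or y = -x
Constraint: 2x^2 = 15 => x^2 = 15/2 => x = +/-sqrt(15/2)
Critical points: (sqrt(15/2), sqrt(15/2)), (-sqrt(15/2), -sqrt(15/2)), (sqrt(15/2), -sqrt(15/2)), (-sqrt(15/2), sqrt(15/2))
  y = x:  xy = x^2 = 15/2  at (sqrt(15/2), sqrt(15/2)) and (-sqrt(15/2), -sqrt(15/2))
  y = -x: xy = -x^2 = -15/2 at (sqrt(15/2), -sqrt(15/2)) and (-sqrt(15/2), sqrt(15/2))
Maximum xy = 15/2 at (sqrt(15/2), sqrt(15/2)) and (-sqrt(15/2), -sqrt(15/2))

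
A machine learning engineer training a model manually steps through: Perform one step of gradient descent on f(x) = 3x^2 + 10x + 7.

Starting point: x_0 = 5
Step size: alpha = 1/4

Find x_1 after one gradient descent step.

f(x) = 3x^2 + 10x + 7
f'(x) = 6x + 10
f'(5) = 6*5 + (10) = 40
x_1 = x_0 - alpha * f'(x_0) = 5 - 1/4 * 40 = -5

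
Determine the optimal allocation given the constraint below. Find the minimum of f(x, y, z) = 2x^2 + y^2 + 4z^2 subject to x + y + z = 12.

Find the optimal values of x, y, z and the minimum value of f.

Using Lagrange multipliers on f = 2x^2 + y^2 + 4z^2 with constraint x + y + z = 12:
Conditions: 2*2*x = lambda, 2*1*y = lambda, 2*4*z = lambda
So x = lambda/4, y = lambda/2, z = lambda/8
Substituting into constraint: lambda * (7/8) = 12
lambda = 96/7
x = 24/7, y = 48/7, z = 12/7
Minimum value = 576/7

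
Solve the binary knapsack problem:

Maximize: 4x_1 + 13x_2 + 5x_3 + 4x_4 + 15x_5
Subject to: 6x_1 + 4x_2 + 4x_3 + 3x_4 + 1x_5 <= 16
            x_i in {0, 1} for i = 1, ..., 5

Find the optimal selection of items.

Items: item 1 (v=4, w=6), item 2 (v=13, w=4), item 3 (v=5, w=4), item 4 (v=4, w=3), item 5 (v=15, w=1)
Capacity: 16
Checking all 32 subsets (w = total weight, v = total value):
  {}: w = 0, v = 0
  {1}: w = 6, v = 4
  {2}: w = 4, v = 13
  {3}: w = 4, v = 5
  {4}: w = 3, v = 4
  {5}: w = 1, v = 15
  {1, 2}: w = 10, v = 17
  {1, 3}: w = 10, v = 9
  {1, 4}: w = 9, v = 8
  {1, 5}: w = 7, v = 19
  {2, 3}: w = 8, v = 18
  {2, 4}: w = 7, v = 17
  {2, 5}: w = 5, v = 28
  {3, 4}: w = 7, v = 9
  {3, 5}: w = 5, v = 20
  {4, 5}: w = 4, v = 19
  {1, 2, 3}: w = 14, v = 22
  {1, 2, 4}: w = 13, v = 21
  {1, 2, 5}: w = 11, v = 32
  {1, 3, 4}: w = 13, v = 13
  {1, 3, 5}: w = 11, v = 24
  {1, 4, 5}: w = 10, v = 23
  {2, 3, 4}: w = 11, v = 22
  {2, 3, 5}: w = 9, v = 33
  {2, 4, 5}: w = 8, v = 32
  {3, 4, 5}: w = 8, v = 24
  {1, 2, 3, 4}: w = 17 > 16, infeasible
  {1, 2, 3, 5}: w = 15, v = 37
  {1, 2, 4, 5}: w = 14, v = 36
  {1, 3, 4, 5}: w = 14, v = 28
  {2, 3, 4, 5}: w = 12, v = 37
  {1, 2, 3, 4, 5}: w = 18 > 16, infeasible
Best feasible subset: items [1, 2, 3, 5]
(The same value 37 is also attained by {2, 3, 4, 5}.)
Total weight: 15 <= 16, total value: 37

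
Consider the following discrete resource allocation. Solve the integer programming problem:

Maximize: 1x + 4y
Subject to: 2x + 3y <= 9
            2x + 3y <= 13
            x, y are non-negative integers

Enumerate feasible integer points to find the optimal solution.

Constraint 1: 2x + 3y <= 9
Constraint 2: 2x + 3y <= 13
Feasible x range (need y >= 0): 0 <= x <= min(9/2, 13/2) => x in {0, ..., 4}.
Enumerate feasible integer points row by row (the coefficient of y is 4 > 0, so for each x the largest feasible y gives the best value):
  x = 0: y <= min((9 - 2*0)/3, (13 - 2*0)/3) => y in {0, ..., 3}; best 1*0 + 4*3 = 12
  x = 1: y <= min((9 - 2*1)/3, (13 - 2*1)/3) => y in {0, ..., 2}; best 1*1 + 4*2 = 9
  x = 2: y <= min((9 - 2*2)/3, (13 - 2*2)/3) => y in {0, ..., 1}; best 1*2 + 4*1 = 6
  x = 3: y <= min((9 - 2*3)/3, (13 - 2*3)/3) => y in {0, ..., 1}; best 1*3 + 4*1 = 7
  x = 4: y <= min((9 - 2*4)/3, (13 - 2*4)/3) => y in {0}; best 1*4 + 4*0 = 4
The maximum 1x + 4y = 12 is achieved at x = 0, y = 3.
Check: 2*0 + 3*3 = 9 <= 9 and 2*0 + 3*3 = 9 <= 13.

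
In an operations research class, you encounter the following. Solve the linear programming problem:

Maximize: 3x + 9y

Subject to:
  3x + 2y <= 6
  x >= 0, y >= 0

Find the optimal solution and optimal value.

The feasible region has vertices at [(0, 0), (2, 0), (0, 3)].
Checking objective 3x + 9y at each vertex:
  (0, 0): 3*0 + 9*0 = 0
  (2, 0): 3*2 + 9*0 = 6
  (0, 3): 3*0 + 9*3 = 27
Maximum is 27 at (0, 3).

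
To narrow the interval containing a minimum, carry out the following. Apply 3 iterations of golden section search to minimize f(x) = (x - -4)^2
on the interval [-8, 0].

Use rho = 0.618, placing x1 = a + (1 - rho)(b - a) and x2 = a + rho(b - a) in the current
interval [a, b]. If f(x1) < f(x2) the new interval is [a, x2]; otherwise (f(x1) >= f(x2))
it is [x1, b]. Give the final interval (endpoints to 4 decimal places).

Golden section search for min of f(x) = (x - -4)^2 on [-8, 0].
Each step: x1 = a + (1 - rho)(b - a), x2 = a + rho(b - a); if f(x1) < f(x2) keep [a, x2], otherwise keep [x1, b].
Step 1: [-8.0000, 0.0000], x1=-4.9440 (f=0.8911), x2=-3.0560 (f=0.8911); f(x1) = f(x2) (tie, not '<') => keep [-4.9440, 0.0000]
Step 2: [-4.9440, 0.0000], x1=-3.0554 (f=0.8923), x2=-1.8886 (f=4.4580); f(x1) < f(x2) => keep [-4.9440, -1.8886]
Step 3: [-4.9440, -1.8886], x1=-3.7768 (f=0.0498), x2=-3.0558 (f=0.8916); f(x1) < f(x2) => keep [-4.9440, -3.0558]
Final interval: [-4.9440, -3.0558]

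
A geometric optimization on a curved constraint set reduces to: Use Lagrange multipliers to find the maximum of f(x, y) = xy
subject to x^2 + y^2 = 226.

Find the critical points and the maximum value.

Lagrange conditions: y = 2*lambda*x and x = 2*lambda*y
If x = 0 then y = 0, violating the constraint, so x, y != 0.
Dividing: y/x = x/y => x^2 = y^2 => y = x or y = -x
Constraint: 2x^2 = 226 => x^2 = 113 => x = +/-sqrt(113)
Critical points: (sqrt(113), sqrt(113)), (-sqrt(113), -sqrt(113)), (sqrt(113), -sqrt(113)), (-sqrt(113), sqrt(113))
  y = x:  xy = x^2 = 113  at (sqrt(113), sqrt(113)) and (-sqrt(113), -sqrt(113))
  y = -x: xy = -x^2 = -113 at (sqrt(113), -sqrt(113)) and (-sqrt(113), sqrt(113))
Maximum xy = 113 at (sqrt(113), sqrt(113)) and (-sqrt(113), -sqrt(113))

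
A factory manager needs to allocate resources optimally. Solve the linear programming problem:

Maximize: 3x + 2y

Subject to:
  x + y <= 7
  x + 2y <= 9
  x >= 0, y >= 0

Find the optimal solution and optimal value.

Feasible vertices: (0, 0), (0, 9/2), (5, 2), (7, 0)
Objective 3x + 2y at each:
  (0, 0): 0
  (0, 9/2): 9
  (5, 2): 19
  (7, 0): 21
Maximum is 21 at (7, 0).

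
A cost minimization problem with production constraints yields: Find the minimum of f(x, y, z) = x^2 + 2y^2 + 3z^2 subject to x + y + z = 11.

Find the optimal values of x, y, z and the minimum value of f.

Using Lagrange multipliers on f = x^2 + 2y^2 + 3z^2 with constraint x + y + z = 11:
Conditions: 2*1*x = lambda, 2*2*y = lambda, 2*3*z = lambda
So x = lambda/2, y = lambda/4, z = lambda/6
Substituting into constraint: lambda * (11/12) = 11
lambda = 12
x = 6, y = 3, z = 2
Minimum value = 66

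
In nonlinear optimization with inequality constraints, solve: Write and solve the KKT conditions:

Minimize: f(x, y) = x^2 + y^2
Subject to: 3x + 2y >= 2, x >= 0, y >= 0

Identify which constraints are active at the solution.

KKT conditions for min x^2 + y^2 s.t. 3x + 2y >= 2, x >= 0, y >= 0:
Stationarity: 2x = mu*3 + mu_x, 2y = mu*2 + mu_y, with mu, mu_x, mu_y >= 0
Complementary slackness: mu*(3x + 2y - 2) = 0, mu_x*x = 0, mu_y*y = 0
(0, 0) is infeasible (3*0 + 2*0 < 2), so if mu = 0 stationarity would force x = mu_x/2 >= 0, y = mu_y/2 >= 0 with mu_x*x = mu_y*y = 0, i.e. x = y = 0: contradiction. Hence mu > 0 and 3x + 2y = 2 is active.
Try x > 0, y > 0 (so mu_x = mu_y = 0): x = 3*mu/2, y = 2*mu/2
Substitute: 3*(3*mu/2) + 2*(2*mu/2) = 2
  mu*13/2 = 2 => mu = 4/13
x* = 6/13 > 0, y* = 4/13 > 0, consistent with mu_x = mu_y = 0.
f is convex and the constraints are linear, so this KKT point is the global minimum.
f* = 4/13
Active constraints: 3x + 2y >= 2 (holds with equality, mu = 4/13 > 0); x >= 0 and y >= 0 are inactive (mu_x = mu_y = 0).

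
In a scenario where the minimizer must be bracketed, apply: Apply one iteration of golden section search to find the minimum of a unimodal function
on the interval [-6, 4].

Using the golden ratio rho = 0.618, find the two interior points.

Golden section search on [-6, 4].
Golden ratio rho = 0.618 (approx).
Interior points:
  x_1 = -6 + (1-0.618)*10 = -2.1800
  x_2 = -6 + 0.618*10 = 0.1800
Compare f(x_1) and f(x_2) to determine which subinterval to keep.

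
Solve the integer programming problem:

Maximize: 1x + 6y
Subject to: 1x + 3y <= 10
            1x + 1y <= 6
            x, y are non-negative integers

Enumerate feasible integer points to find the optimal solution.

Constraint 1: 1x + 3y <= 10
Constraint 2: 1x + 1y <= 6
Feasible x range (need y >= 0): 0 <= x <= min(10/1, 6/1) => x in {0, ..., 6}.
Enumerate feasible integer points row by row (the coefficient of y is 6 > 0, so for each x the largest feasible y gives the best value):
  x = 0: y <= min((10 - 1*0)/3, (6 - 1*0)/1) => y in {0, ..., 3}; best 1*0 + 6*3 = 18
  x = 1: y <= min((10 - 1*1)/3, (6 - 1*1)/1) => y in {0, ..., 3}; best 1*1 + 6*3 = 19
  x = 2: y <= min((10 - 1*2)/3, (6 - 1*2)/1) => y in {0, ..., 2}; best 1*2 + 6*2 = 14
  x = 3: y <= min((10 - 1*3)/3, (6 - 1*3)/1) => y in {0, ..., 2}; best 1*3 + 6*2 = 15
  x = 4: y <= min((10 - 1*4)/3, (6 - 1*4)/1) => y in {0, ..., 2}; best 1*4 + 6*2 = 16
  x = 5: y <= min((10 - 1*5)/3, (6 - 1*5)/1) => y in {0, ..., 1}; best 1*5 + 6*1 = 11
  x = 6: y <= min((10 - 1*6)/3, (6 - 1*6)/1) => y in {0}; best 1*6 + 6*0 = 6
The maximum 1x + 6y = 19 is achieved at x = 1, y = 3.
Check: 1*1 + 3*3 = 10 <= 10 and 1*1 + 1*3 = 4 <= 6.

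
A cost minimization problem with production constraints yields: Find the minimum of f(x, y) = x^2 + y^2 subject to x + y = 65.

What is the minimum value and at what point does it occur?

Substitute y = 65 - x into f(x,y) = x^2 + y^2:
g(x) = x^2 + (65 - x)^2 = 2x^2 - 130x + 4225
g'(x) = 4x - 130 = 0  =>  x = 65/2
y = 65 - 65/2 = 65/2
Minimum value = (65/2)^2 + (65/2)^2 = 4225/2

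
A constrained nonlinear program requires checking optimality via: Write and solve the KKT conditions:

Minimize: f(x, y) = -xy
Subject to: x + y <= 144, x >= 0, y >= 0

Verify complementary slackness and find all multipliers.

Problem: min -xy s.t. x + y <= 144 (multiplier lambda), x >= 0 (mu_x), y >= 0 (mu_y)
KKT stationarity: -y + lambda - mu_x = 0, -x + lambda - mu_y = 0, with lambda, mu_x, mu_y >= 0
Complementary slackness: lambda*(x + y - 144) = 0, mu_x*x = 0, mu_y*y = 0
If lambda = 0: y = -mu_x <= 0 and x = -mu_y <= 0 force x = y = 0 with f = 0; but x = y = 72 is feasible with f = -5184 < 0, so this is not the minimum. Hence lambda > 0 and x + y = 144.
Try x > 0, y > 0 (so mu_x = mu_y = 0): y = lambda, x = lambda => x = y = lambda
x + y = 144 => 2*lambda = 144 => lambda = 72
x* = y* = 72 > 0, consistent with mu_x = mu_y = 0.
(Any feasible point with x = 0 or y = 0 has f = 0 > -5184, so the minimum is not on those boundaries.)
min(-xy) = -5184 (i.e. max xy = 5184)
Multipliers: lambda = 72, mu_x = 0, mu_y = 0
Complementary slackness: lambda*(x + y - 144) = 72*(72 + 72 - 144) = 0, mu_x*x = 0*72 = 0, mu_y*y = 0*72 = 0. Satisfied.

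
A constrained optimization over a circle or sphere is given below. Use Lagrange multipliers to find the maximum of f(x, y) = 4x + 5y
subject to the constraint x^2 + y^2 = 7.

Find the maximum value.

Set up Lagrange conditions: grad f = lambda * grad g
  4 = 2*lambda*x
  5 = 2*lambda*y
From these: x/y = 4/5, so x = 4t, y = 5t for some t.
Substitute into constraint: (4t)^2 + (5t)^2 = 7
  t^2 * 41 = 7
  t = sqrt(7/41)
Maximum = 4*x + 5*y = (4^2 + 5^2)*t = 41 * sqrt(7/41) = sqrt(287)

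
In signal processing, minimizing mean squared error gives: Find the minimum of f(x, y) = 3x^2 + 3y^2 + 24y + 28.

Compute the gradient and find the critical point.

f(x,y) = 3x^2 + 3y^2 + 24y + 28
df/dx = 6x + (0) = 0  =>  x = 0
df/dy = 6y + (24) = 0  =>  y = -4
f(0, -4) = 3*(0)^2 + 3*(-4)^2 + 24*(-4) + 28 = -20
Hessian is diagonal with entries 6, 6 > 0, so this is a minimum.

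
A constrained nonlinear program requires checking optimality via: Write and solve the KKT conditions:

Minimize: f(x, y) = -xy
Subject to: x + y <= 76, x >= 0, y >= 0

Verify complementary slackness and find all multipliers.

Problem: min -xy s.t. x + y <= 76 (multiplier lambda), x >= 0 (mu_x), y >= 0 (mu_y)
KKT stationarity: -y + lambda - mu_x = 0, -x + lambda - mu_y = 0, with lambda, mu_x, mu_y >= 0
Complementary slackness: lambda*(x + y - 76) = 0, mu_x*x = 0, mu_y*y = 0
If lambda = 0: y = -mu_x <= 0 and x = -mu_y <= 0 force x = y = 0 with f = 0; but x = y = 38 is feasible with f = -1444 < 0, so this is not the minimum. Hence lambda > 0 and x + y = 76.
Try x > 0, y > 0 (so mu_x = mu_y = 0): y = lambda, x = lambda => x = y = lambda
x + y = 76 => 2*lambda = 76 => lambda = 38
x* = y* = 38 > 0, consistent with mu_x = mu_y = 0.
(Any feasible point with x = 0 or y = 0 has f = 0 > -1444, so the minimum is not on those boundaries.)
min(-xy) = -1444 (i.e. max xy = 1444)
Multipliers: lambda = 38, mu_x = 0, mu_y = 0
Complementary slackness: lambda*(x + y - 76) = 38*(38 + 38 - 76) = 0, mu_x*x = 0*38 = 0, mu_y*y = 0*38 = 0. Satisfied.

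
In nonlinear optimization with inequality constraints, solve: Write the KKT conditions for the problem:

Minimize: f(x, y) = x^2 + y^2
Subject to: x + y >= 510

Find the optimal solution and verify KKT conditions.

KKT conditions for min x^2 + y^2 s.t. x + y >= 510:
Stationarity: 2x = mu, 2y = mu
So x = y = mu/2.
Complementary slackness: mu*(x + y - 510) = 0
Primal feasibility: x + y >= 510; dual feasibility: mu >= 0
If mu = 0 then x = y = 0, but 0 + 0 < 510 is infeasible, so the constraint is active.
Constraint active: x + y = 2*(mu/2) = 510 => mu = 510
x = y = 255, f = 130050
Verify: stationarity 2*255 = 510 = mu; primal 255 + 255 = 510 >= 510; dual mu = 510 >= 0; complementary slackness 510*(510 - 510) = 0. All KKT conditions hold.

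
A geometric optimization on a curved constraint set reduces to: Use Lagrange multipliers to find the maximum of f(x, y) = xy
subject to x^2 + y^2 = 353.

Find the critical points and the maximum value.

Lagrange conditions: y = 2*lambda*x and x = 2*lambda*y
If x = 0 then y = 0, violating the constraint, so x, y != 0.
Dividing: y/x = x/y => x^2 = y^2 => y = x or y = -x
Constraint: 2x^2 = 353 => x^2 = 353/2 => x = +/-sqrt(353/2)
Critical points: (sqrt(353/2), sqrt(353/2)), (-sqrt(353/2), -sqrt(353/2)), (sqrt(353/2), -sqrt(353/2)), (-sqrt(353/2), sqrt(353/2))
  y = x:  xy = x^2 = 353/2  at (sqrt(353/2), sqrt(353/2)) and (-sqrt(353/2), -sqrt(353/2))
  y = -x: xy = -x^2 = -353/2 at (sqrt(353/2), -sqrt(353/2)) and (-sqrt(353/2), sqrt(353/2))
Maximum xy = 353/2 at (sqrt(353/2), sqrt(353/2)) and (-sqrt(353/2), -sqrt(353/2))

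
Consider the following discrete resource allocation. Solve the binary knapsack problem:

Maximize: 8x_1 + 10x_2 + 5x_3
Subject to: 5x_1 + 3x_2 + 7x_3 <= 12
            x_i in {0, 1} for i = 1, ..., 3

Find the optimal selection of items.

Items: item 1 (v=8, w=5), item 2 (v=10, w=3), item 3 (v=5, w=7)
Capacity: 12
Checking all 8 subsets (w = total weight, v = total value):
  {}: w = 0, v = 0
  {1}: w = 5, v = 8
  {2}: w = 3, v = 10
  {3}: w = 7, v = 5
  {1, 2}: w = 8, v = 18
  {1, 3}: w = 12, v = 13
  {2, 3}: w = 10, v = 15
  {1, 2, 3}: w = 15 > 12, infeasible
Best feasible subset: items [1, 2]
Total weight: 8 <= 12, total value: 18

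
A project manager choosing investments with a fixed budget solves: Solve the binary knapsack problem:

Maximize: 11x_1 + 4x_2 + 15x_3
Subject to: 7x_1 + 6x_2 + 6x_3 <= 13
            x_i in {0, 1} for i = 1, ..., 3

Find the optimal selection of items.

Items: item 1 (v=11, w=7), item 2 (v=4, w=6), item 3 (v=15, w=6)
Capacity: 13
Checking all 8 subsets (w = total weight, v = total value):
  {}: w = 0, v = 0
  {1}: w = 7, v = 11
  {2}: w = 6, v = 4
  {3}: w = 6, v = 15
  {1, 2}: w = 13, v = 15
  {1, 3}: w = 13, v = 26
  {2, 3}: w = 12, v = 19
  {1, 2, 3}: w = 19 > 13, infeasible
Best feasible subset: items [1, 3]
Total weight: 13 <= 13, total value: 26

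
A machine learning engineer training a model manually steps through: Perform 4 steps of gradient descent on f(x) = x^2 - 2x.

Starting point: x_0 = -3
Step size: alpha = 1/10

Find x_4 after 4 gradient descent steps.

f(x) = x^2 - 2x, f'(x) = 2x + (-2)
Step 1: f'(-3) = -8, x_1 = -3 - 1/10 * -8 = -11/5
Step 2: f'(-11/5) = -32/5, x_2 = -11/5 - 1/10 * -32/5 = -39/25
Step 3: f'(-39/25) = -128/25, x_3 = -39/25 - 1/10 * -128/25 = -131/125
Step 4: f'(-131/125) = -512/125, x_4 = -131/125 - 1/10 * -512/125 = -399/625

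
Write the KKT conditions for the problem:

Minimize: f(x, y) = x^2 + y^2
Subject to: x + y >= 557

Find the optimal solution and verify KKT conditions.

KKT conditions for min x^2 + y^2 s.t. x + y >= 557:
Stationarity: 2x = mu, 2y = mu
So x = y = mu/2.
Complementary slackness: mu*(x + y - 557) = 0
Primal feasibility: x + y >= 557; dual feasibility: mu >= 0
If mu = 0 then x = y = 0, but 0 + 0 < 557 is infeasible, so the constraint is active.
Constraint active: x + y = 2*(mu/2) = 557 => mu = 557
x = y = 557/2, f = 310249/2
Verify: stationarity 2*(557/2) = 557 = mu; primal 557/2 + 557/2 = 557 >= 557; dual mu = 557 >= 0; complementary slackness 557*(557 - 557) = 0. All KKT conditions hold.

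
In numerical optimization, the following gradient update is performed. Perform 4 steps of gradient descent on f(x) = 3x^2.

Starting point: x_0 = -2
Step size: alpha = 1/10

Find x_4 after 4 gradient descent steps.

f(x) = 3x^2, f'(x) = 6x + (0)
Step 1: f'(-2) = -12, x_1 = -2 - 1/10 * -12 = -4/5
Step 2: f'(-4/5) = -24/5, x_2 = -4/5 - 1/10 * -24/5 = -8/25
Step 3: f'(-8/25) = -48/25, x_3 = -8/25 - 1/10 * -48/25 = -16/125
Step 4: f'(-16/125) = -96/125, x_4 = -16/125 - 1/10 * -96/125 = -32/625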